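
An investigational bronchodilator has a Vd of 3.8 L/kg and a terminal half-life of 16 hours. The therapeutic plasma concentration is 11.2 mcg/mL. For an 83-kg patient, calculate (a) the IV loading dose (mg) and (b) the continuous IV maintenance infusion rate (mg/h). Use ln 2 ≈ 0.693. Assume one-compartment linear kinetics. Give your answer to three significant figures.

(a) 3530 mg; (b) 153 mg/h

Vd = 3.8 L/kg × 83 kg = 315.4 L
LD = Vd × C = 315.4 × 11.2 = 3532 mg
CL = 0.693 × Vd / t½ = 0.693 × 315.4 / 16 = 13.66 L/h
Infusion rate = CL × Css = 13.66 × 11.2 = 153.0 mg/h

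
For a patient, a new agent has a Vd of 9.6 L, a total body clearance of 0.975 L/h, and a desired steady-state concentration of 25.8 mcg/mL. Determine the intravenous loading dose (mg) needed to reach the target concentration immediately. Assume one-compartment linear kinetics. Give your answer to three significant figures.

The loading dose fills Vd to the target concentration; clearance is irrelevant here.
LD = Vd × C = 9.600 × 25.80 = 247.7 mg

248 mg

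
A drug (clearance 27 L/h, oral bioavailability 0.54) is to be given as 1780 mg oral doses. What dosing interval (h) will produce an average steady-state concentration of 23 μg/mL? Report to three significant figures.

F·D/τ = CL·Css → τ = F·D / (CL·Css).
τ = 0.54 × 1780 / (27 × 23) = 1.548 h

1.55 h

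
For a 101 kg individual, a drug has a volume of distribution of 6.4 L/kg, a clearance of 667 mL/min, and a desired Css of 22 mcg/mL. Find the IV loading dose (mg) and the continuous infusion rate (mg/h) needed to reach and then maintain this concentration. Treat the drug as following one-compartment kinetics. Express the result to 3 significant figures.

(a) 14200 mg; (b) 880 mg/h

Vd(total) = 101 kg × 6.4 L/kg = 646.4 L
LD = Vd · C_target = 646.4 × 22 = 14220 mg
CL = 667 mL/min = 667 × 0.06 = 40.02 L/h
Maintenance: replace elimination → rate = CL × Css = 40.02 × 22 = 880.4 mg/h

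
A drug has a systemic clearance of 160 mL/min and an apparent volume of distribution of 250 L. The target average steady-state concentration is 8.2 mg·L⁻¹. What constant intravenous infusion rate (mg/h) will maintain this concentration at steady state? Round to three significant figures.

Convert clearance: 160 mL/min × 60 min/h ÷ 1000 mL/L = 9.600 L/h
Rate = CL × Css = 9.600 × 8.2 = 78.72 mg/h

78.7 mg/h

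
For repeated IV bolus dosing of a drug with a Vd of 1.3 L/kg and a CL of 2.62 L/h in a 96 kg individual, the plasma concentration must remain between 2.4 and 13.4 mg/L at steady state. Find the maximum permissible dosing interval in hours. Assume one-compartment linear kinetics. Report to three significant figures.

Vd = 1.3 L/kg × 96 kg = 124.8 L
k = CL / Vd = 2.620 / 124.8 = 0.02099 h⁻¹
Between IV bolus doses, concentration decays as C = C₀·e^(−kτ), so C_peak/C_trough = e^(kτ).
τ_max = ln(C_peak/C_trough) / k = ln(13.4/2.4) / 0.02099 = 1.720 / 0.02099 = 81.94 h

81.9 h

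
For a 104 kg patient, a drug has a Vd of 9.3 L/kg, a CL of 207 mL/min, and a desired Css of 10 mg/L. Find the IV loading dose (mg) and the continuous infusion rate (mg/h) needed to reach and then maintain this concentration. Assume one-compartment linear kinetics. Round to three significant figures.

Vd(total) = 104 kg × 9.3 L/kg = 967.2 L
LD = Vd · C_target = 967.2 × 10 = 9672 mg
CL = 207 mL/min × 60/1000 = 12.42 L/h
Maintenance: replace elimination → rate = CL × Css = 12.42 × 10 = 124.2 mg/h

(a) 9670 mg; (b) 124 mg/h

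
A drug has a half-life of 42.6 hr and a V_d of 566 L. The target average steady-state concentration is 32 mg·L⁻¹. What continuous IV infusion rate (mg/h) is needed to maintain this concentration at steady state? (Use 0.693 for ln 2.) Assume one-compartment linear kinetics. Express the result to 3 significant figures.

CL = 0.693 × Vd / t½ = 0.693 × 566.0 / 42.6 = 9.207 L/h
Infusion rate = CL × Css = 9.207 × 32 = 294.6 mg/h

295 mg/h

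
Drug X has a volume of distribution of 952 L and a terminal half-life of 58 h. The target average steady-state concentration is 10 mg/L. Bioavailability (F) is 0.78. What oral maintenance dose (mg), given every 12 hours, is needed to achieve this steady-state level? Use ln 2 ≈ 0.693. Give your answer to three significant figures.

CL = 0.693 × Vd / t½ = 0.693 × 952.0 / 58 = 11.37 L/h
D = CL × Css × τ / F = 11.37 × 10 × 12 / 0.78 = 1749 mg

1750 mg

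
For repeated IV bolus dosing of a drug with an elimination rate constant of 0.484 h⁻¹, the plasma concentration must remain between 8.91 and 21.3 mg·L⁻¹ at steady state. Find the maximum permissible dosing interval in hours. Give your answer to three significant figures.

1.80 h

Between IV bolus doses, concentration decays as C = C₀·e^(−kτ), so C_peak/C_trough = e^(kτ).
τ_max = ln(C_peak/C_trough) / k = ln(21.3/8.91) / 0.4840 = 0.8715 / 0.4840 = 1.801 h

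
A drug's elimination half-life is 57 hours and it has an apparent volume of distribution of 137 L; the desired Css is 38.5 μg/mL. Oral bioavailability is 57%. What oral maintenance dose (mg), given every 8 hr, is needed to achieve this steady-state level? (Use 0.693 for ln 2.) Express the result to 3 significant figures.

k = 0.693/57 = 0.01216 h⁻¹, so CL = k·Vd = 0.01216 × 137.0 = 1.666 L/h
D = CL × Css × τ / F = 1.666 × 38.5 × 8 / 0.57 = 900.2 mg

900 mg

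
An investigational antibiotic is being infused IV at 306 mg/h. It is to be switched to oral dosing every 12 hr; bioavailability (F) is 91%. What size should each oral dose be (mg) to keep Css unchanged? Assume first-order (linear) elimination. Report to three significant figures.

4040 mg

To maintain the same Css, the systemic dosing rate must be unchanged: F·D/τ = infusion rate.
D = rate × τ / F = 306 × 12 / 0.91 = 4035 mg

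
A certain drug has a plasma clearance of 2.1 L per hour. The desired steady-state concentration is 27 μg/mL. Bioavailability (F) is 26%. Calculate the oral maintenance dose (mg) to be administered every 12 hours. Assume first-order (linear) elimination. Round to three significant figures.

2620 mg

D = CL × Css × τ / F = 2.100 × 27 × 12 / 0.26 = 2617 mg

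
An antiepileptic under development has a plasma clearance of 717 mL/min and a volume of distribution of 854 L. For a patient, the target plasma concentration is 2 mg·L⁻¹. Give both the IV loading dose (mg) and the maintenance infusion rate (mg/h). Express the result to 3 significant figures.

Loading dose = Vd × C = 854.0 × 2 = 1708 mg
Convert clearance: 717 mL/min × 60 min/h ÷ 1000 mL/L = 43.02 L/h
Maintenance: replace elimination → rate = CL × Css = 43.02 × 2 = 86.04 mg/h

(a) 1710 mg; (b) 86.0 mg/h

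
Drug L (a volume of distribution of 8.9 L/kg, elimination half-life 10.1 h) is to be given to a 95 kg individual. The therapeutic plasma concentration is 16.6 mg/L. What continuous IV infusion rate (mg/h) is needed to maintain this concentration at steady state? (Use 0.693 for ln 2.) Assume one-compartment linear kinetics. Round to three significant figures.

Total Vd = 8.9 × 95 = 845.5 L
CL = ln 2 · Vd / t½ = 0.693 × 845.5 / 10.1 = 58.01 L/h
Infusion rate = CL × Css = 58.01 × 16.6 = 963.0 mg/h

963 mg/h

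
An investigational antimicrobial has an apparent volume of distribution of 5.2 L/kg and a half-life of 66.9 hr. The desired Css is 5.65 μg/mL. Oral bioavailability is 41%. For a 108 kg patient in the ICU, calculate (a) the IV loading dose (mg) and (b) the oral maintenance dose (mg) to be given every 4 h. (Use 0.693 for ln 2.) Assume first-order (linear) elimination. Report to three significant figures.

Total Vd = 5.2 × 108 = 561.6 L
LD = Vd × C = 561.6 × 5.65 = 3173 mg
CL = 0.693 × Vd / t½ = 0.693 × 561.6 / 66.9 = 5.817 L/h
D = CL × Css × τ / F = 5.817 × 5.65 × 4 / 0.41 = 320.6 mg

(a) 3170 mg; (b) 321 mg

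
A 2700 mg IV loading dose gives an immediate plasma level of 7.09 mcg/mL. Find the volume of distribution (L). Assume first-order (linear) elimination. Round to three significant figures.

381 L

Immediately after an IV bolus, C₀ = Dose / Vd, so Vd = Dose / C₀.
Vd = 2700 / 7.09 = 380.8 L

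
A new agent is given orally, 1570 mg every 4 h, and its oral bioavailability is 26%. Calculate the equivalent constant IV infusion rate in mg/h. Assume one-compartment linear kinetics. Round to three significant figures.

Equivalent systemic input: infusion rate = F·D/τ.
Rate = 0.26 × 1570 / 4 = 102.1 mg/h

102 mg/h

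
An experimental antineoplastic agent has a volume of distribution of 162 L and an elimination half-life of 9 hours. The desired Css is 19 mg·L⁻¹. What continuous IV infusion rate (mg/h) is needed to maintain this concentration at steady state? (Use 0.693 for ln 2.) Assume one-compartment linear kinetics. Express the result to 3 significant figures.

CL = ln 2 · Vd / t½ = 0.693 × 162.0 / 9 = 12.47 L/h
Infusion rate = CL × Css = 12.47 × 19 = 236.9 mg/h

237 mg/h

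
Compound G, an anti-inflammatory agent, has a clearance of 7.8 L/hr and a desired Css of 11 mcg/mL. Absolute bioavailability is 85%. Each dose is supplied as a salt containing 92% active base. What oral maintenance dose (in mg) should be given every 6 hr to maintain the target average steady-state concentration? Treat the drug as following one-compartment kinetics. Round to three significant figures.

At steady state, dose per interval replaces the amount cleared in that interval: F·S·D/τ = CL·Css.
D = CL × Css × τ / F / S = 7.800 × 11 × 6 / 0.85 / 0.92 = 658.3 mg

658 mg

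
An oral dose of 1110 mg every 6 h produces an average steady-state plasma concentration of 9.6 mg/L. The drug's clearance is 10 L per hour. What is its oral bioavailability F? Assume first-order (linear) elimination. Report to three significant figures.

0.519

F·D/τ = CL·Css at steady state → F = CL·Css·τ / D.
F = 10 × 9.6 × 6 / 1110 = 0.519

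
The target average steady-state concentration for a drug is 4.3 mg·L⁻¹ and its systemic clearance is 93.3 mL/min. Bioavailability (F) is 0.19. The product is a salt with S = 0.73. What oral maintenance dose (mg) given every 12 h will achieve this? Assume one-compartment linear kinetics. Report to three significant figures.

Convert clearance: 93.3 mL/min × 60 min/h ÷ 1000 mL/L = 5.598 L/h
D = CL × Css × τ / F / S = 5.598 × 4.3 × 12 / 0.19 / 0.73 = 2083 mg

2080 mg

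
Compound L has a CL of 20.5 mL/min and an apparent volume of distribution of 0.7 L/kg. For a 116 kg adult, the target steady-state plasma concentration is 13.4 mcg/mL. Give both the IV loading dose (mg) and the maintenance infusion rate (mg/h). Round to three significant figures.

(a) 1090 mg; (b) 16.5 mg/h

Total Vd = 0.7 × 116 = 81.20 L
LD = Vd · C_target = 81.20 × 13.4 = 1088 mg
CL = 20.5 mL/min = 20.5 × 0.06 = 1.230 L/h
Infusion rate = 1.230 L/h × 13.4 mg/L = 16.48 mg/h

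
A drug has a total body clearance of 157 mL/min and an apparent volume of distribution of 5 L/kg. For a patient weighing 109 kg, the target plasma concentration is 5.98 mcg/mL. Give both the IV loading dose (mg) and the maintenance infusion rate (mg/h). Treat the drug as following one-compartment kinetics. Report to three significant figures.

(a) 3260 mg; (b) 56.3 mg/h

Vd(total) = 109 kg × 5 L/kg = 545.0 L
Loading: fill Vd to C_target → 545.0 L × 5.98 mg/L = 3259 mg
CL = 157 mL/min = 157 × 0.06 = 9.420 L/h
Maintenance infusion rate = CL × Css = 9.420 × 5.98 = 56.33 mg/h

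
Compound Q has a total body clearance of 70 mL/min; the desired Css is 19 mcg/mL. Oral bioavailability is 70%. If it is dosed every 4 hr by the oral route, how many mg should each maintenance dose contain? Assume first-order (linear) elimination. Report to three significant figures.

456 mg

Convert clearance: 70 mL/min × 60 min/h ÷ 1000 mL/L = 4.200 L/h
D = CL × Css × τ / F = 4.200 × 19 × 4 / 0.7 = 456.0 mg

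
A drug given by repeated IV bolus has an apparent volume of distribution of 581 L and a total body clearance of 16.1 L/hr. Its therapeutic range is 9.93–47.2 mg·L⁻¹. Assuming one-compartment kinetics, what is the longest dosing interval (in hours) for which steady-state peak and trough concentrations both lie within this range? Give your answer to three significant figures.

k = CL / Vd = 16.10 / 581.0 = 0.02771 h⁻¹
Between IV bolus doses, concentration decays as C = C₀·e^(−kτ), so C_peak/C_trough = e^(kτ).
τ_max = ln(C_peak/C_trough) / k = ln(47.2/9.93) / 0.02771 = 1.559 / 0.02771 = 56.26 h

56.3 h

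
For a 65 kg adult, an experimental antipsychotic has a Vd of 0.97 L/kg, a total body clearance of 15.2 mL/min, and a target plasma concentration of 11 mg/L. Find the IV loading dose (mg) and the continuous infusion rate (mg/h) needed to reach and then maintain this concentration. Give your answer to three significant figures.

Vd = 0.97 L/kg × 65 kg = 63.05 L
Loading: fill Vd to C_target → 63.05 L × 11 mg/L = 693.6 mg
CL = 15.2 mL/min × 60/1000 = 0.9120 L/h
Infusion rate = 0.9120 L/h × 11 mg/L = 10.03 mg/h

(a) 694 mg; (b) 10.0 mg/h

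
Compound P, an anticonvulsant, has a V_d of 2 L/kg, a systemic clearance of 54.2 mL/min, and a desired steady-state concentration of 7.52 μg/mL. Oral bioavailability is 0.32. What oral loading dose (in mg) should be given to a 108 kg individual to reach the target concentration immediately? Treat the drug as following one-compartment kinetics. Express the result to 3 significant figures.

5080 mg

Total Vd = 2 × 108 = 216.0 L
LD = Vd × C / F = 216.0 × 7.520 / 0.32 = 5076 mg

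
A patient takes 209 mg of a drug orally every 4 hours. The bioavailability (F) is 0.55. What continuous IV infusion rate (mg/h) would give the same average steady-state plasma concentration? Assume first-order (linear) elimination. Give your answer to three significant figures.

Equivalent systemic input: infusion rate = F·D/τ.
Rate = 0.55 × 209 / 4 = 28.74 mg/h

28.7 mg/h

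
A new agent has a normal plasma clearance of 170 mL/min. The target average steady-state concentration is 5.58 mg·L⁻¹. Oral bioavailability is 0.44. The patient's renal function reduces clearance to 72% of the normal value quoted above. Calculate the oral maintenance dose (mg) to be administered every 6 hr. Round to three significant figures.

559 mg

CL = 170 mL/min × 60/1000 = 10.20 L/h
Patient clearance = 0.72 × 10.20 = 7.344 L/h
D = CL × Css × τ / F = 7.344 × 5.58 × 6 / 0.44 = 558.8 mg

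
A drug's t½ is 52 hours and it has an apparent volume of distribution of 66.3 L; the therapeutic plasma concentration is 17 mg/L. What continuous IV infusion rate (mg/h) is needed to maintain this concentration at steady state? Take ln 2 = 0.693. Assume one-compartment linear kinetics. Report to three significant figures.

15.0 mg/h

CL = 0.693 × Vd / t½ = 0.693 × 66.30 / 52 = 0.8836 L/h
Infusion rate = CL × Css = 0.8836 × 17 = 15.02 mg/h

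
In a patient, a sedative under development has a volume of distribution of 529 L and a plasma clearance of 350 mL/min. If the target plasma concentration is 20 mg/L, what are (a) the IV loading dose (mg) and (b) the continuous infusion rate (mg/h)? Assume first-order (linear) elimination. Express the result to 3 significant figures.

(a) 10600 mg; (b) 420 mg/h

Loading: fill Vd to C_target → 529.0 L × 20 mg/L = 10580 mg
CL = 350 mL/min × 60/1000 = 21.00 L/h
Maintenance: replace elimination → rate = CL × Css = 21.00 × 20 = 420.0 mg/h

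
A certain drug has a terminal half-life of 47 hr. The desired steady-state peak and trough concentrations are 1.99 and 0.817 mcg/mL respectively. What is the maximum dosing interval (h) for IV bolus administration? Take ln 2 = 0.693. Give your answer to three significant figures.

60.4 h

k = 0.693 / t½ = 0.693 / 47 = 0.01474 h⁻¹
Between IV bolus doses, concentration decays as C = C₀·e^(−kτ), so C_peak/C_trough = e^(kτ).
τ_max = ln(C_peak/C_trough) / k = ln(1.99/0.817) / 0.01474 = 0.8903 / 0.01474 = 60.40 h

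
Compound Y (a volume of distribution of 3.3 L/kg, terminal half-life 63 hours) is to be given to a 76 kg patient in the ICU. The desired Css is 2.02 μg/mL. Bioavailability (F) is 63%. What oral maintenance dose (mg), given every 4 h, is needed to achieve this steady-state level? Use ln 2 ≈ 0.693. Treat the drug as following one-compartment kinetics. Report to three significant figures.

35.4 mg

Vd = 3.3 L/kg × 76 kg = 250.8 L
k = 0.693/63 = 0.01100 h⁻¹, so CL = k·Vd = 0.01100 × 250.8 = 2.759 L/h
D = CL × Css × τ / F = 2.759 × 2.02 × 4 / 0.63 = 35.39 mg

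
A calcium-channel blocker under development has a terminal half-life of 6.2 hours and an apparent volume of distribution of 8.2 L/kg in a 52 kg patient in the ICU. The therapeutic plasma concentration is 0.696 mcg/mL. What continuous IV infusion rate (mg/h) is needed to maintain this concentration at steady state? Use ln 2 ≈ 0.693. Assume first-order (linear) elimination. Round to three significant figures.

Vd = 8.2 L/kg × 52 kg = 426.4 L
CL = 0.693 × Vd / t½ = 0.693 × 426.4 / 6.2 = 47.66 L/h
Infusion rate = CL × Css = 47.66 × 0.696 = 33.17 mg/h

33.2 mg/h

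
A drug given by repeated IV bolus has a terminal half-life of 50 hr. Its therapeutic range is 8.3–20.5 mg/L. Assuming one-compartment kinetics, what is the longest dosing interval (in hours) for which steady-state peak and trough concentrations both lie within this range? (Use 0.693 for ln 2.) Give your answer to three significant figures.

65.2 h

k = 0.693 / t½ = 0.693 / 50 = 0.01386 h⁻¹
Between IV bolus doses, concentration decays as C = C₀·e^(−kτ), so C_peak/C_trough = e^(kτ).
τ_max = ln(C_peak/C_trough) / k = ln(20.5/8.3) / 0.01386 = 0.9042 / 0.01386 = 65.24 h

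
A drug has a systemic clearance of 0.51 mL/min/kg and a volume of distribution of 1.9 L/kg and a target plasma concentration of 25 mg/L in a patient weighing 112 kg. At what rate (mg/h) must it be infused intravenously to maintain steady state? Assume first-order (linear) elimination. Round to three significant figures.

CL = 0.51 mL/min/kg × 112 kg = 57.12 mL/min = 57.12 × 60/1000 = 3.427 L/h
At steady state, infusion rate equals elimination rate: rate in = CL × Css.
Infusion rate = CL · Css = 3.427 L/h × 25 mg/L = 85.68 mg/h

85.7 mg/h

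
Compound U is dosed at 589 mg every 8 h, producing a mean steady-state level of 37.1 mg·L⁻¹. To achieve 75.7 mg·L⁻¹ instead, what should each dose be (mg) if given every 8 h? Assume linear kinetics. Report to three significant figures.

1200 mg

For first-order elimination, Css ∝ F·D/(CL·τ); F and CL are unchanged, so Css ∝ D/τ.
D₂ = D₁ × (Css,target / Css,current) = 589 × 75.7/37.1 = 1202 mg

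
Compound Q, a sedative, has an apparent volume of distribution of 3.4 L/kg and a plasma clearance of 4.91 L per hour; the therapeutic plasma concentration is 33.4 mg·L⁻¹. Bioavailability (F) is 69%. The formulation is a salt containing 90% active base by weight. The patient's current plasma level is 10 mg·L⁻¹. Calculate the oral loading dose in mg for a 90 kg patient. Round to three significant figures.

11500 mg

Vd(total) = 90 kg × 3.4 L/kg = 306.0 L
The loading dose fills Vd to the target concentration.
Concentration deficit ΔC = 33.4 − 10 = 23.40 mg/L
LD = Vd × ΔC / F / S = 306.0 × 23.40 / 0.69 / 0.9 = 11530 mg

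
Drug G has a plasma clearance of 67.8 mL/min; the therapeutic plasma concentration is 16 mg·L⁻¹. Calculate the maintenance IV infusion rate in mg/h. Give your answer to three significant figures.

65.1 mg/h

CL = 67.8 mL/min × 60/1000 = 4.068 L/h
Infusion rate = CL · Css = 4.068 L/h × 16 mg/L = 65.09 mg/h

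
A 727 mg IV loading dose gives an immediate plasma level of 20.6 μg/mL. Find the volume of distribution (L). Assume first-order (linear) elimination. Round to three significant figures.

Immediately after an IV bolus, C₀ = Dose / Vd, so Vd = Dose / C₀.
Vd = 727 / 20.6 = 35.29 L

35.3 L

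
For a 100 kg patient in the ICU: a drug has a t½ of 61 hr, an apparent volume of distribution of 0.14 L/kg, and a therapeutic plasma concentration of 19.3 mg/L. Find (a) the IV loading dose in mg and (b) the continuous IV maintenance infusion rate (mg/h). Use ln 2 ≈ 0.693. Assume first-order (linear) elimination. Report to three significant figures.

Vd = 0.14 L/kg × 100 kg = 14.00 L
LD = Vd × C = 14.00 × 19.3 = 270.2 mg
CL = 0.693 × Vd / t½ = 0.693 × 14.00 / 61 = 0.1590 L/h
Infusion rate = CL × Css = 0.1590 × 19.3 = 3.069 mg/h

(a) 270 mg; (b) 3.07 mg/h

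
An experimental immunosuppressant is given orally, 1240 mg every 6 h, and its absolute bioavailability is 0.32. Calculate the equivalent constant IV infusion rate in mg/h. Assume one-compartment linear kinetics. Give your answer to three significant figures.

66.1 mg/h

Equivalent systemic input: infusion rate = F·D/τ.
Rate = 0.32 × 1240 / 6 = 66.13 mg/h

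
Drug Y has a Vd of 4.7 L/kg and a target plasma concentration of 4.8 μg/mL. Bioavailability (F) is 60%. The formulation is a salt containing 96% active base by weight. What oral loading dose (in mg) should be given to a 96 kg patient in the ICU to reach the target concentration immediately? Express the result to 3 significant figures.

Total Vd = 4.7 × 96 = 451.2 L
LD = Vd × C / F / S = 451.2 × 4.800 / 0.6 / 0.96 = 3760 mg

3760 mg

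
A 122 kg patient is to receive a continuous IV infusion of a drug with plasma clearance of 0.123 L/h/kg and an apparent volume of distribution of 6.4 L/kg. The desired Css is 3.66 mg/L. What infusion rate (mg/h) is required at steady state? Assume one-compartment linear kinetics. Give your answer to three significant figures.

CL = 0.123 L/h/kg × 122 kg = 15.01 L/h
Rate = CL × Css = 15.01 × 3.66 = 54.94 mg/h

54.9 mg/h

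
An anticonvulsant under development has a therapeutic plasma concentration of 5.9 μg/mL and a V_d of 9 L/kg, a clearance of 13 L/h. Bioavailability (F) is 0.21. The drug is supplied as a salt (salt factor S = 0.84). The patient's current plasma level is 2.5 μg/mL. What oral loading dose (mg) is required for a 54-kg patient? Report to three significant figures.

9370 mg

Vd = 9 L/kg × 54 kg = 486.0 L
The loading dose fills Vd to the target concentration.
Concentration deficit ΔC = 5.9 − 2.5 = 3.400 mg/L
LD = Vd × ΔC / F / S = 486.0 × 3.400 / 0.21 / 0.84 = 9367 mg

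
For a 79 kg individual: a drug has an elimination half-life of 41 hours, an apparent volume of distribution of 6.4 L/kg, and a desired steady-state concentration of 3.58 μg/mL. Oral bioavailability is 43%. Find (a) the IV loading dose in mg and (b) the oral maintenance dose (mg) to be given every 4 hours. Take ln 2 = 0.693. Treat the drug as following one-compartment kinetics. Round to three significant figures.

(a) 1810 mg; (b) 285 mg

Vd(total) = 79 kg × 6.4 L/kg = 505.6 L
LD = Vd × C = 505.6 × 3.58 = 1810 mg
CL = 0.693 × Vd / t½ = 0.693 × 505.6 / 41 = 8.546 L/h
D = CL × Css × τ / F = 8.546 × 3.58 × 4 / 0.43 = 284.6 mg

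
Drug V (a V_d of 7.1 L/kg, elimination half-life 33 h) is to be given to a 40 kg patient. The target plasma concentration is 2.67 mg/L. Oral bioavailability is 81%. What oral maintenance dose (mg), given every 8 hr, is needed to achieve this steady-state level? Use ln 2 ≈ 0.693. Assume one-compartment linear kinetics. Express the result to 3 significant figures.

157 mg

Vd = 7.1 L/kg × 40 kg = 284.0 L
CL = ln 2 · Vd / t½ = 0.693 × 284.0 / 33 = 5.964 L/h
D = CL × Css × τ / F = 5.964 × 2.67 × 8 / 0.81 = 157.3 mg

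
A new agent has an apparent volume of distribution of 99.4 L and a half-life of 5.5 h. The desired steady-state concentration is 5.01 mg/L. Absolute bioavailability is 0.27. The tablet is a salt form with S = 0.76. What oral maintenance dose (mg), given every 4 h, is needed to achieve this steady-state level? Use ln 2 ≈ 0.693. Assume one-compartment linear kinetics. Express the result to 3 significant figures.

1220 mg

CL = 0.693 × Vd / t½ = 0.693 × 99.40 / 5.5 = 12.52 L/h
D = CL × Css × τ / F / S = 12.52 × 5.01 × 4 / 0.27 / 0.76 = 1223 mg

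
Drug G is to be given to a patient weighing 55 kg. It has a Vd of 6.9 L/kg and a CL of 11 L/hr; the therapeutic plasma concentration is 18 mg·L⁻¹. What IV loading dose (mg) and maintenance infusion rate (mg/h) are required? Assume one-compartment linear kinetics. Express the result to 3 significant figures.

(a) 6830 mg; (b) 198 mg/h

Total Vd = 6.9 × 55 = 379.5 L
Loading: fill Vd to C_target → 379.5 L × 18 mg/L = 6831 mg
Infusion rate = 11.00 L/h × 18 mg/L = 198.0 mg/h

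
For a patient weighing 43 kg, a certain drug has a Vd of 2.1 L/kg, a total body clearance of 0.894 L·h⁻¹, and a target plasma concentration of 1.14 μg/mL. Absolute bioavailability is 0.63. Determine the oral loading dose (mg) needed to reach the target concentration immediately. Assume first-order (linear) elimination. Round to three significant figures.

Vd = 2.1 L/kg × 43 kg = 90.30 L
LD = Vd × C / F = 90.30 × 1.140 / 0.63 = 163.4 mg

163 mg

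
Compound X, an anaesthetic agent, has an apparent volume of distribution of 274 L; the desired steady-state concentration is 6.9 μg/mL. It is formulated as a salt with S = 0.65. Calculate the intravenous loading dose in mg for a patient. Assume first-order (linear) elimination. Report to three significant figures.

The loading dose fills Vd to the target concentration.
LD = Vd × C / S = 274.0 × 6.900 / 0.65 = 2909 mg

2910 mg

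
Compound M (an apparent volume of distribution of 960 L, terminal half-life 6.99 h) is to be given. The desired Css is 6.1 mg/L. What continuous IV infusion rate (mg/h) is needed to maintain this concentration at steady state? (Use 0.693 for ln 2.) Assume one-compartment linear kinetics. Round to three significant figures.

581 mg/h

CL = ln 2 · Vd / t½ = 0.693 × 960.0 / 6.99 = 95.18 L/h
Infusion rate = CL × Css = 95.18 × 6.1 = 580.6 mg/h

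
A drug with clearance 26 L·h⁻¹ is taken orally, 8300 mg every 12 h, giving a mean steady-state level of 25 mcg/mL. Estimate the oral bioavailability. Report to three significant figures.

0.940

F·D/τ = CL·Css at steady state → F = CL·Css·τ / D.
F = 26 × 25 × 12 / 8300 = 0.940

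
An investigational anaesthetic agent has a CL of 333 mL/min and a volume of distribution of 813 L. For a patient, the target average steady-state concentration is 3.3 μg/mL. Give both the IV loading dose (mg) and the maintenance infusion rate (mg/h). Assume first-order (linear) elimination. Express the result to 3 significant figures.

(a) 2680 mg; (b) 65.9 mg/h

LD = Vd · C_target = 813.0 × 3.3 = 2683 mg
CL = 333 mL/min × 60/1000 = 19.98 L/h
Maintenance infusion rate = CL × Css = 19.98 × 3.3 = 65.93 mg/h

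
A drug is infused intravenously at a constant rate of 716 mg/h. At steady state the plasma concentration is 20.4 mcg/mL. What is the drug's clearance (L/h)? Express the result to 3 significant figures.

35.1 L/h

At steady state, infusion rate = CL × Css, so CL = rate / Css.
CL = 716 / 20.4 = 35.10 L/h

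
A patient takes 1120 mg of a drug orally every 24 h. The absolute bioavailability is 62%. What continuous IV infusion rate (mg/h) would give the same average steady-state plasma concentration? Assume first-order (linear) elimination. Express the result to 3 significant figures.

Equivalent systemic input: infusion rate = F·D/τ.
Rate = 0.62 × 1120 / 24 = 28.93 mg/h

28.9 mg/h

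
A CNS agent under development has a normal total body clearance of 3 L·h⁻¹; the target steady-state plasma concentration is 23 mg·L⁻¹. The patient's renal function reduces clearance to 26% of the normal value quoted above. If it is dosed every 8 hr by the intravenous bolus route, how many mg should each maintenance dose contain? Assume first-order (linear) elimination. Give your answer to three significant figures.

144 mg

Patient clearance = 0.26 × 3.000 = 0.7800 L/h
D = CL × Css × τ = 0.7800 × 23 × 8 = 143.5 mg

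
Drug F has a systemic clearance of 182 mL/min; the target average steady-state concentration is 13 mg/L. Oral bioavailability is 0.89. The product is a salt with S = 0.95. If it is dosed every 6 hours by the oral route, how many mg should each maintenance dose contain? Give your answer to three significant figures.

CL = 182 mL/min × 60/1000 = 10.92 L/h
D = CL × Css × τ / F / S = 10.92 × 13 × 6 / 0.89 / 0.95 = 1007 mg

1010 mg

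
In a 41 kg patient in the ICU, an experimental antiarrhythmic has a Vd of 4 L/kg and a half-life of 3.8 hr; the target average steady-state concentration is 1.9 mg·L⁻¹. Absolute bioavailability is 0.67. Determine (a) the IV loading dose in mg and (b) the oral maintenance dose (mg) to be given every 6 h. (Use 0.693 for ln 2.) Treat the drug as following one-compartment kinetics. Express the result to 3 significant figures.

Vd = 4 L/kg × 41 kg = 164.0 L
LD = Vd × C = 164.0 × 1.9 = 311.6 mg
CL = 0.693 × Vd / t½ = 0.693 × 164.0 / 3.8 = 29.91 L/h
D = CL × Css × τ / F = 29.91 × 1.9 × 6 / 0.67 = 508.9 mg

(a) 312 mg; (b) 509 mg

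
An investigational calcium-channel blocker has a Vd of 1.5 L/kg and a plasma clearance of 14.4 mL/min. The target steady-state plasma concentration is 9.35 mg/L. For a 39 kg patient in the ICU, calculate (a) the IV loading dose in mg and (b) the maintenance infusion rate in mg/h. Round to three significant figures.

Vd = 1.5 L/kg × 39 kg = 58.50 L
Loading: fill Vd to C_target → 58.50 L × 9.35 mg/L = 547.0 mg
Convert clearance: 14.4 mL/min × 60 min/h ÷ 1000 mL/L = 0.8640 L/h
Maintenance: replace elimination → rate = CL × Css = 0.8640 × 9.35 = 8.078 mg/h

(a) 547 mg; (b) 8.08 mg/h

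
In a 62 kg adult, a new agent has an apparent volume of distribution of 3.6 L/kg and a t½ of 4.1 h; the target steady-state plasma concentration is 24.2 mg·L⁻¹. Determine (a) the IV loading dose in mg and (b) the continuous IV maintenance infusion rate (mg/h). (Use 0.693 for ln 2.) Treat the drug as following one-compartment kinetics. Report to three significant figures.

(a) 5400 mg; (b) 913 mg/h

Vd(total) = 62 kg × 3.6 L/kg = 223.2 L
LD = Vd × C = 223.2 × 24.2 = 5401 mg
CL = 0.693 × Vd / t½ = 0.693 × 223.2 / 4.1 = 37.73 L/h
Infusion rate = CL × Css = 37.73 × 24.2 = 913.1 mg/h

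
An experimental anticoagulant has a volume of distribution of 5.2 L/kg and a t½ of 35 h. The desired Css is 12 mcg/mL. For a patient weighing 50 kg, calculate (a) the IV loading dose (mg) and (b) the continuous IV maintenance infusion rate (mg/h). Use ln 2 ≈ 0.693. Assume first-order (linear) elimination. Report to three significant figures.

(a) 3120 mg; (b) 61.8 mg/h

Vd(total) = 50 kg × 5.2 L/kg = 260.0 L
LD = Vd × C = 260.0 × 12 = 3120 mg
CL = 0.693 × Vd / t½ = 0.693 × 260.0 / 35 = 5.148 L/h
Infusion rate = CL × Css = 5.148 × 12 = 61.78 mg/h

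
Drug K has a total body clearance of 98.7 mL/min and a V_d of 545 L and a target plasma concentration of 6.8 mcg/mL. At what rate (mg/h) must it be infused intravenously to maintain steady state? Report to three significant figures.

40.3 mg/h

CL = 98.7 mL/min = 98.7 × 0.06 = 5.922 L/h
Maintenance depends on clearance, not Vd — rate in must match rate out.
Infusion rate = CL · Css = 5.922 L/h × 6.8 mg/L = 40.27 mg/h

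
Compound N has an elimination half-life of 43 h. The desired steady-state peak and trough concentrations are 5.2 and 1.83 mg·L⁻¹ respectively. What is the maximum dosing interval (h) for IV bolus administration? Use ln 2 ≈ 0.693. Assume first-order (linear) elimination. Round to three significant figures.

k = 0.693 / t½ = 0.693 / 43 = 0.01612 h⁻¹
Between IV bolus doses, concentration decays as C = C₀·e^(−kτ), so C_peak/C_trough = e^(kτ).
τ_max = ln(C_peak/C_trough) / k = ln(5.2/1.83) / 0.01612 = 1.044 / 0.01612 = 64.76 h

64.8 h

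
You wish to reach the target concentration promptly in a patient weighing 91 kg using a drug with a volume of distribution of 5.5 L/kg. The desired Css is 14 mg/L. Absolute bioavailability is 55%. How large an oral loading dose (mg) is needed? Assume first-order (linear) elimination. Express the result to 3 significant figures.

Total Vd = 5.5 × 91 = 500.5 L
LD = Vd × C / F = 500.5 × 14.00 / 0.55 = 12740 mg

12700 mg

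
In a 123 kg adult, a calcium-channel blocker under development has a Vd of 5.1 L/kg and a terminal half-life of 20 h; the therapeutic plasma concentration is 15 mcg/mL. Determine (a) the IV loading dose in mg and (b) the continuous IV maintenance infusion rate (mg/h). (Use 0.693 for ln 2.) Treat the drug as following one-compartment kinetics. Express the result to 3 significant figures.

(a) 9410 mg; (b) 326 mg/h

Vd(total) = 123 kg × 5.1 L/kg = 627.3 L
LD = Vd × C = 627.3 × 15 = 9410 mg
CL = 0.693 × Vd / t½ = 0.693 × 627.3 / 20 = 21.74 L/h
Infusion rate = CL × Css = 21.74 × 15 = 326.1 mg/h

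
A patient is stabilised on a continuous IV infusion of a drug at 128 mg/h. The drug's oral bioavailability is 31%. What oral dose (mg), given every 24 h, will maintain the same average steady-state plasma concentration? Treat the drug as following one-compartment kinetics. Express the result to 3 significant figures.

9910 mg

To maintain the same Css, the systemic dosing rate must be unchanged: F·D/τ = infusion rate.
D = rate × τ / F = 128 × 24 / 0.31 = 9910 mg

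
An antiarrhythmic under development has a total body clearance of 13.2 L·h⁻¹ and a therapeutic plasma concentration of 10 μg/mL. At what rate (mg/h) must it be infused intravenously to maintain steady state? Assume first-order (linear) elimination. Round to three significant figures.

132 mg/h

Infusion rate = CL · Css = 13.20 L/h × 10 mg/L = 132.0 mg/h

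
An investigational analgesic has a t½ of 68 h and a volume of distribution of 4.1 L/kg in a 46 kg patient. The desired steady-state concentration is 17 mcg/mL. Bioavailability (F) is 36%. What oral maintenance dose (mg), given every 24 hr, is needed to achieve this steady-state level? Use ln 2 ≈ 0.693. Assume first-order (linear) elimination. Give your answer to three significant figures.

Total Vd = 4.1 × 46 = 188.6 L
k = 0.693/68 = 0.01019 h⁻¹, so CL = k·Vd = 0.01019 × 188.6 = 1.922 L/h
D = CL × Css × τ / F = 1.922 × 17 × 24 / 0.36 = 2178 mg

2180 mg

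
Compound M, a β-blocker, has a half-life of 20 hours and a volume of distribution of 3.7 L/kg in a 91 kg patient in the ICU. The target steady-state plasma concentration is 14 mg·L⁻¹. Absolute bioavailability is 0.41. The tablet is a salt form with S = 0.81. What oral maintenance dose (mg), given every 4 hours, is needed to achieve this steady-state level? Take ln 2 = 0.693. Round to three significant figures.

1970 mg

Total Vd = 3.7 × 91 = 336.7 L
k = 0.693/20 = 0.03465 h⁻¹, so CL = k·Vd = 0.03465 × 336.7 = 11.67 L/h
D = CL × Css × τ / F / S = 11.67 × 14 × 4 / 0.41 / 0.81 = 1968 mg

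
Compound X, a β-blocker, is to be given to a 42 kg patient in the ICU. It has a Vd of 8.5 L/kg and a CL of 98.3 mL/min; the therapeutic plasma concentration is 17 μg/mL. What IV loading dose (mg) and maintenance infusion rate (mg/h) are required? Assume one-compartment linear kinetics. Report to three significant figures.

Vd(total) = 42 kg × 8.5 L/kg = 357.0 L
Loading: fill Vd to C_target → 357.0 L × 17 mg/L = 6069 mg
CL = 98.3 mL/min × 60/1000 = 5.898 L/h
Infusion rate = 5.898 L/h × 17 mg/L = 100.3 mg/h

(a) 6070 mg; (b) 100 mg/h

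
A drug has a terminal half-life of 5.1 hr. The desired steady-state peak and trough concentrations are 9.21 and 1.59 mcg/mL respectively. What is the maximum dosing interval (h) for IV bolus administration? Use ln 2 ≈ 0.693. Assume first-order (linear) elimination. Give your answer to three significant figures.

12.9 h

k = 0.693 / t½ = 0.693 / 5.1 = 0.1359 h⁻¹
Between IV bolus doses, concentration decays as C = C₀·e^(−kτ), so C_peak/C_trough = e^(kτ).
τ_max = ln(C_peak/C_trough) / k = ln(9.21/1.59) / 0.1359 = 1.757 / 0.1359 = 12.93 h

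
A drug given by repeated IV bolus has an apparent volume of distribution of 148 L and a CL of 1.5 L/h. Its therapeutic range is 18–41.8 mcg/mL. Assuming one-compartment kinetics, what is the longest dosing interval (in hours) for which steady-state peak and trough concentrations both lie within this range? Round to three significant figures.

83.1 h

k = CL / Vd = 1.500 / 148.0 = 0.01014 h⁻¹
Between IV bolus doses, concentration decays as C = C₀·e^(−kτ), so C_peak/C_trough = e^(kτ).
τ_max = ln(C_peak/C_trough) / k = ln(41.8/18) / 0.01014 = 0.8425 / 0.01014 = 83.09 h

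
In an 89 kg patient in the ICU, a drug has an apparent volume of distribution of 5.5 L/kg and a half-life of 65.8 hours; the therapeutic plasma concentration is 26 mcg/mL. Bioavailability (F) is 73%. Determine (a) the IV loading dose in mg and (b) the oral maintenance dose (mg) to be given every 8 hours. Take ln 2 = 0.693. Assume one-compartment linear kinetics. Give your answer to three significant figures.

(a) 12700 mg; (b) 1470 mg

Vd(total) = 89 kg × 5.5 L/kg = 489.5 L
LD = Vd × C = 489.5 × 26 = 12730 mg
CL = 0.693 × Vd / t½ = 0.693 × 489.5 / 65.8 = 5.155 L/h
D = CL × Css × τ / F = 5.155 × 26 × 8 / 0.73 = 1469 mg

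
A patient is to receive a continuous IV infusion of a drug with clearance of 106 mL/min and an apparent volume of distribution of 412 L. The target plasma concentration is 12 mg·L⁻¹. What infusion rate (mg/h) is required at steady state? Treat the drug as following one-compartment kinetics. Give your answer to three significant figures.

76.3 mg/h

CL = 106 mL/min × 60/1000 = 6.360 L/h
Vd does not affect the maintenance rate; only clearance governs steady-state input.
R₀ = 6.360 × 12 = 76.32 mg/h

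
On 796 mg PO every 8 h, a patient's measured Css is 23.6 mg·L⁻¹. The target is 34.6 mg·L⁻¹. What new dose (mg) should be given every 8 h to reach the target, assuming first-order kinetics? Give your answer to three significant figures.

For first-order elimination, Css ∝ F·D/(CL·τ); F and CL are unchanged, so Css ∝ D/τ.
D₂ = D₁ × (Css,target / Css,current) = 796 × 34.6/23.6 = 1167 mg

1170 mg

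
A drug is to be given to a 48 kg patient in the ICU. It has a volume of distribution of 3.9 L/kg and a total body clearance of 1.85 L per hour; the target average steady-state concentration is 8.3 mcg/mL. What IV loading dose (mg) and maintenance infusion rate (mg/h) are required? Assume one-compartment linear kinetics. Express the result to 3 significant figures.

(a) 1550 mg; (b) 15.4 mg/h

Vd(total) = 48 kg × 3.9 L/kg = 187.2 L
LD = Vd · C_target = 187.2 × 8.3 = 1554 mg
Maintenance: replace elimination → rate = CL × Css = 1.850 × 8.3 = 15.36 mg/h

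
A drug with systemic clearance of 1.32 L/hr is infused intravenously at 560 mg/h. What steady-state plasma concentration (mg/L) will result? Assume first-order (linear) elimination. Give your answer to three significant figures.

424 mg/L

Css = rate / CL = 560 / 1.320 = 424.2 mg/L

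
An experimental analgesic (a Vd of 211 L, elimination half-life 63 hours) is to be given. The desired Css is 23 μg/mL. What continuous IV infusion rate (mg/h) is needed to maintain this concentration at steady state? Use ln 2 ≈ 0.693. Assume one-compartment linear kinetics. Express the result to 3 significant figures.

CL = ln 2 · Vd / t½ = 0.693 × 211.0 / 63 = 2.321 L/h
Infusion rate = CL × Css = 2.321 × 23 = 53.38 mg/h

53.4 mg/h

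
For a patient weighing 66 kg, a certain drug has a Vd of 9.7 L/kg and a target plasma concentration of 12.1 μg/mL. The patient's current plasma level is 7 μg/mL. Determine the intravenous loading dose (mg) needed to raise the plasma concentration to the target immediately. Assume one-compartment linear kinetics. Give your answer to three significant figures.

3270 mg

Vd = 9.7 L/kg × 66 kg = 640.2 L
Concentration deficit ΔC = 12.1 − 7 = 5.100 mg/L
LD = Vd × ΔC = 640.2 × 5.100 = 3265 mg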